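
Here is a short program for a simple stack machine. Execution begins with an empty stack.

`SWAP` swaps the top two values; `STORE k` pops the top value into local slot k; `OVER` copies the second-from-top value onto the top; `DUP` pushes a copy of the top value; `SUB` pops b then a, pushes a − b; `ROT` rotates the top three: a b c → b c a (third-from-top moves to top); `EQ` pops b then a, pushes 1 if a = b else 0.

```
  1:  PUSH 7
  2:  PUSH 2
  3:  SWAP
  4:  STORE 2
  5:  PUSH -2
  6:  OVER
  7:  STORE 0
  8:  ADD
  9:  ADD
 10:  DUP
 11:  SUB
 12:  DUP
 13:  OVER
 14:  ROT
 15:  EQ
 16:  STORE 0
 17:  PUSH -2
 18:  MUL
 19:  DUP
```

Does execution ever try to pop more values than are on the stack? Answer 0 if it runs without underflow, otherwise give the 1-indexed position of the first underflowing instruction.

9

PUSH 7  → 7
PUSH 2  → 7 2
SWAP    → 2 7
STORE 2 → 2
PUSH -2 → 2 -2
OVER    → 2 -2 2
STORE 0 → 2 -2
ADD     → 0
ADD  — needs 2 operands, stack has 1 → underflow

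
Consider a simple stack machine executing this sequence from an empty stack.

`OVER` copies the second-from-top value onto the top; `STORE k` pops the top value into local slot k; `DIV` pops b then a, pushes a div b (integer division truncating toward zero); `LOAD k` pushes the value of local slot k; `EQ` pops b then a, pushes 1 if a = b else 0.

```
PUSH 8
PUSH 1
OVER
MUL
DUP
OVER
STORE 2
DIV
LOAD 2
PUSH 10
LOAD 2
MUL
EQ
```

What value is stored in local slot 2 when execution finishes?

PUSH 8   [8]
PUSH 1   [8, 1]
OVER     [8, 1, 8]
MUL      [8, 8]
DUP      [8, 8, 8]
OVER     [8, 8, 8, 8]
STORE 2  [8, 8, 8]
DIV      [8, 1]
LOAD 2   [8, 1, 8]
PUSH 10  [8, 1, 8, 10]
LOAD 2   [8, 1, 8, 10, 8]
MUL      [8, 1, 8, 80]
EQ       [8, 1, 0]

8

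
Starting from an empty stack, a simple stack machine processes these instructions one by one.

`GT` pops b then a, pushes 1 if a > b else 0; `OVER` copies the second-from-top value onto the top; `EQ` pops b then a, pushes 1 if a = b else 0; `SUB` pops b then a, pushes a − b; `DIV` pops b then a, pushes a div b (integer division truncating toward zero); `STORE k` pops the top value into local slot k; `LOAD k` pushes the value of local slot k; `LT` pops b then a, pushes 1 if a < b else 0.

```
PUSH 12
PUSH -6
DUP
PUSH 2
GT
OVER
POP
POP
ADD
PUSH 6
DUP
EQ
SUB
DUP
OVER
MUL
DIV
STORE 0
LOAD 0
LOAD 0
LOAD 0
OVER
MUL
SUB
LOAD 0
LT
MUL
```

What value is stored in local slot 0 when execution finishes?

0

PUSH 12 -> 12
PUSH -6 -> 12 -6
DUP     -> 12 -6 -6
PUSH 2  -> 12 -6 -6 2
GT      -> 12 -6 0
OVER    -> 12 -6 0 -6
POP     -> 12 -6 0
POP     -> 12 -6
ADD     -> 6
PUSH 6  -> 6 6
DUP     -> 6 6 6
EQ      -> 6 1
SUB     -> 5
DUP     -> 5 5
OVER    -> 5 5 5
MUL     -> 5 25
DIV     -> 0
STORE 0 -> (empty)
LOAD 0  -> 0
LOAD 0  -> 0 0
LOAD 0  -> 0 0 0
OVER    -> 0 0 0 0
MUL     -> 0 0 0
SUB     -> 0 0
LOAD 0  -> 0 0 0
LT      -> 0 0
MUL     -> 0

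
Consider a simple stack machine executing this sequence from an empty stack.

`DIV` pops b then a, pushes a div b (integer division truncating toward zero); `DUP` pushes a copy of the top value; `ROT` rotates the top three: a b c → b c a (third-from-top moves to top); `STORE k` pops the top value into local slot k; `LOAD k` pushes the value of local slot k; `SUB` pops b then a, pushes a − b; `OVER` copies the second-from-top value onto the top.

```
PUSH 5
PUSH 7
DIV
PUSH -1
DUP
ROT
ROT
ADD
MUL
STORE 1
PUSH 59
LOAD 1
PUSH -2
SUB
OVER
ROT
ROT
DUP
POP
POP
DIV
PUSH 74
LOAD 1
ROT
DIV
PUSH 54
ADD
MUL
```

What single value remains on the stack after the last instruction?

4070

PUSH 5  → 5
PUSH 7  → 5 7
DIV     → 0
PUSH -1 → 0 -1
DUP     → 0 -1 -1
ROT     → -1 -1 0
ROT     → -1 0 -1
ADD     → -1 -1
MUL     → 1
STORE 1 → (empty)
PUSH 59 → 59
LOAD 1  → 59 1
PUSH -2 → 59 1 -2
SUB     → 59 3
OVER    → 59 3 59
ROT     → 3 59 59
ROT     → 59 59 3
DUP     → 59 59 3 3
POP     → 59 59 3
POP     → 59 59
DIV     → 1
PUSH 74 → 1 74
LOAD 1  → 1 74 1
ROT     → 74 1 1
DIV     → 74 1
PUSH 54 → 74 1 54
ADD     → 74 55
MUL     → 4070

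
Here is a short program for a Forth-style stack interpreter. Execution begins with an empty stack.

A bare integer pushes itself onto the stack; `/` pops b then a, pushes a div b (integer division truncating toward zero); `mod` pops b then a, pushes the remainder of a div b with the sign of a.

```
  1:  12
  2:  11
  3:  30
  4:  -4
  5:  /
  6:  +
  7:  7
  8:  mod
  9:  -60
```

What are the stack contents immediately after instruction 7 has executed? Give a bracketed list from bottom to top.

12 → [12]
11 → [12, 11]
30 → [12, 11, 30]
-4 → [12, 11, 30, -4]
/  → [12, 11, -7]
+  → [12, 4]
7  → [12, 4, 7]

[12, 4, 7]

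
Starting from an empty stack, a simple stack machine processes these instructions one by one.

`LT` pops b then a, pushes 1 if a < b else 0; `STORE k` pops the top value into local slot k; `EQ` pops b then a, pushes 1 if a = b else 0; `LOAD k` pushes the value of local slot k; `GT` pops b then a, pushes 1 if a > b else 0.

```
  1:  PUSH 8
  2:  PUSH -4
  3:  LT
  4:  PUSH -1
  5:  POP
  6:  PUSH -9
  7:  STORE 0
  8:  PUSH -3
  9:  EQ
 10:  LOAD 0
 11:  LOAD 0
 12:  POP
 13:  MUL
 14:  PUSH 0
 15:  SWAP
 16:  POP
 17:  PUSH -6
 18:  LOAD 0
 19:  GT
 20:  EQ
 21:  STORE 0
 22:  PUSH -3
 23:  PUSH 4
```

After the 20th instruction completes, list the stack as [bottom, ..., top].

PUSH 8  -> 8
PUSH -4 -> 8 -4
LT      -> 0
PUSH -1 -> 0 -1
POP     -> 0
PUSH -9 -> 0 -9
STORE 0 -> 0
PUSH -3 -> 0 -3
EQ      -> 0
LOAD 0  -> 0 -9
LOAD 0  -> 0 -9 -9
POP     -> 0 -9
MUL     -> 0
PUSH 0  -> 0 0
SWAP    -> 0 0
POP     -> 0
PUSH -6 -> 0 -6
LOAD 0  -> 0 -6 -9
GT      -> 0 1
EQ      -> 0

[0]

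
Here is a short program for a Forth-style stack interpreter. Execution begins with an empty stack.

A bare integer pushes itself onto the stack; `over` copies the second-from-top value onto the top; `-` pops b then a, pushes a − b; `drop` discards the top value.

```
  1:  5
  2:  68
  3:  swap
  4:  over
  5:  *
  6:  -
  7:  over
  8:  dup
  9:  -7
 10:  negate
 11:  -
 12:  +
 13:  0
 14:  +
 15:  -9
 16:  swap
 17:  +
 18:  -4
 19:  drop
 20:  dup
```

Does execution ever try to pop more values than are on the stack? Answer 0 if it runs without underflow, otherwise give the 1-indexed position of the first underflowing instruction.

5    -> [5]
68   -> [5, 68]
swap -> [68, 5]
over -> [68, 5, 68]
*    -> [68, 340]
-    -> [-272]
over  — needs 2 operands, stack has 1 → underflow

7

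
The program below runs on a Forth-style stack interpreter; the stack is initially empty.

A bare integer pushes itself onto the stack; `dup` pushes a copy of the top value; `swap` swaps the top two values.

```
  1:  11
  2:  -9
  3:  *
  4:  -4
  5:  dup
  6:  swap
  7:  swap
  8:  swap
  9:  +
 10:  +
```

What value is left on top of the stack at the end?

11   -> [11]
-9   -> [11, -9]
*    -> [-99]
-4   -> [-99, -4]
dup  -> [-99, -4, -4]
swap -> [-99, -4, -4]
swap -> [-99, -4, -4]
swap -> [-99, -4, -4]
+    -> [-99, -8]
+    -> [-107]

-107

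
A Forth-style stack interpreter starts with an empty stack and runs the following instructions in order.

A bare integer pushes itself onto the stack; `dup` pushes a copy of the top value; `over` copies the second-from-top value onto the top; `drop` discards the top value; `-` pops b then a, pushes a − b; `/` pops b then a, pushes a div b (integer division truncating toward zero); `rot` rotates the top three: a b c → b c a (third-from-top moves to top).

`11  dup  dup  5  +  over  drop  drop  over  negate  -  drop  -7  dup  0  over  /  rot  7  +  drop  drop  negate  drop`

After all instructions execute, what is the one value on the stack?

11

11     → 11
dup    → 11 11
dup    → 11 11 11
5      → 11 11 11 5
+      → 11 11 16
over   → 11 11 16 11
drop   → 11 11 16
drop   → 11 11
over   → 11 11 11
negate → 11 11 -11
-      → 11 22
drop   → 11
-7     → 11 -7
dup    → 11 -7 -7
0      → 11 -7 -7 0
over   → 11 -7 -7 0 -7
/      → 11 -7 -7 0
rot    → 11 -7 0 -7
7      → 11 -7 0 -7 7
+      → 11 -7 0 0
drop   → 11 -7 0
drop   → 11 -7
negate → 11 7
drop   → 11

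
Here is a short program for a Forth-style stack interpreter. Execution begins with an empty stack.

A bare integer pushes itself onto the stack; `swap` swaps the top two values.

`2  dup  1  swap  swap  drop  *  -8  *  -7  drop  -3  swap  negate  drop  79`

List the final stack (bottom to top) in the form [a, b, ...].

[-3, 79]

2      → [2]
dup    → [2, 2]
1      → [2, 2, 1]
swap   → [2, 1, 2]
swap   → [2, 2, 1]
drop   → [2, 2]
*      → [4]
-8     → [4, -8]
*      → [-32]
-7     → [-32, -7]
drop   → [-32]
-3     → [-32, -3]
swap   → [-3, -32]
negate → [-3, 32]
drop   → [-3]
79     → [-3, 79]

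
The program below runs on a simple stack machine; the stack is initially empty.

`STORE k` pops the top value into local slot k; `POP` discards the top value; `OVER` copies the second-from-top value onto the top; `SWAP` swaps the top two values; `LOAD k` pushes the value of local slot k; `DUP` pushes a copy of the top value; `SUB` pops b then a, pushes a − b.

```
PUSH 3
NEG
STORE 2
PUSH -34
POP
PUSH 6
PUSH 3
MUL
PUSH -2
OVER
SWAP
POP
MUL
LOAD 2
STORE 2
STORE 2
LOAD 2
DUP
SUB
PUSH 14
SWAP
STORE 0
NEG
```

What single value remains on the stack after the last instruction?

PUSH 3   -> 3
NEG      -> -3
STORE 2  -> (empty)
PUSH -34 -> -34
POP      -> (empty)
PUSH 6   -> 6
PUSH 3   -> 6 3
MUL      -> 18
PUSH -2  -> 18 -2
OVER     -> 18 -2 18
SWAP     -> 18 18 -2
POP      -> 18 18
MUL      -> 324
LOAD 2   -> 324 -3
STORE 2  -> 324
STORE 2  -> (empty)
LOAD 2   -> 324
DUP      -> 324 324
SUB      -> 0
PUSH 14  -> 0 14
SWAP     -> 14 0
STORE 0  -> 14
NEG      -> -14

-14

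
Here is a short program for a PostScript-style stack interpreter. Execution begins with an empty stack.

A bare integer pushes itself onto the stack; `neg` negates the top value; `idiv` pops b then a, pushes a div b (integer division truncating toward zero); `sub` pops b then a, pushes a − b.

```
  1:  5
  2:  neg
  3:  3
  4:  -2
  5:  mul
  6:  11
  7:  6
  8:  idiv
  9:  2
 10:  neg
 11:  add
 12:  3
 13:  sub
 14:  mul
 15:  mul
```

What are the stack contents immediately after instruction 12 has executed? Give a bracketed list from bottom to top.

[-5, -6, -1, 3]

5    : 5
neg  : -5
3    : -5 3
-2   : -5 3 -2
mul  : -5 -6
11   : -5 -6 11
6    : -5 -6 11 6
idiv : -5 -6 1
2    : -5 -6 1 2
neg  : -5 -6 1 -2
add  : -5 -6 -1
3    : -5 -6 -1 3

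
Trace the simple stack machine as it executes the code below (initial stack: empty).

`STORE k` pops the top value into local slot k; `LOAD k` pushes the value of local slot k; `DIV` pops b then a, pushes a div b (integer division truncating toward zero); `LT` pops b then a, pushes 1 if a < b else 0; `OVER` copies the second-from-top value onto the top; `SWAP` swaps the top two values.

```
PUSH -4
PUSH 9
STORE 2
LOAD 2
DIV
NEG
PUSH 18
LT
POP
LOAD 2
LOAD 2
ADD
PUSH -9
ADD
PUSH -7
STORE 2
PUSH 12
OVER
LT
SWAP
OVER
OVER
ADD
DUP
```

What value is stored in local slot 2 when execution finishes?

PUSH -4 -> [-4]
PUSH 9  -> [-4, 9]
STORE 2 -> [-4]
LOAD 2  -> [-4, 9]
DIV     -> [0]
NEG     -> [0]
PUSH 18 -> [0, 18]
LT      -> [1]
POP     -> []
LOAD 2  -> [9]
LOAD 2  -> [9, 9]
ADD     -> [18]
PUSH -9 -> [18, -9]
ADD     -> [9]
PUSH -7 -> [9, -7]
STORE 2 -> [9]
PUSH 12 -> [9, 12]
OVER    -> [9, 12, 9]
LT      -> [9, 0]
SWAP    -> [0, 9]
OVER    -> [0, 9, 0]
OVER    -> [0, 9, 0, 9]
ADD     -> [0, 9, 9]
DUP     -> [0, 9, 9, 9]

-7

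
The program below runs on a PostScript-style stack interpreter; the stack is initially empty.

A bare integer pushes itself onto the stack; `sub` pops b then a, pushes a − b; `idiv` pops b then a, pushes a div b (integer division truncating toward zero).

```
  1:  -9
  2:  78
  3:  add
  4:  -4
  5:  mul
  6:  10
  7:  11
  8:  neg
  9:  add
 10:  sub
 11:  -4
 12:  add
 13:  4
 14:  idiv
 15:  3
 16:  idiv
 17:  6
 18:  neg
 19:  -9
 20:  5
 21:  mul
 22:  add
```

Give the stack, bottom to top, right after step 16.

[-23]

-9   -> [-9]
78   -> [-9, 78]
add  -> [69]
-4   -> [69, -4]
mul  -> [-276]
10   -> [-276, 10]
11   -> [-276, 10, 11]
neg  -> [-276, 10, -11]
add  -> [-276, -1]
sub  -> [-275]
-4   -> [-275, -4]
add  -> [-279]
4    -> [-279, 4]
idiv -> [-69]
3    -> [-69, 3]
idiv -> [-23]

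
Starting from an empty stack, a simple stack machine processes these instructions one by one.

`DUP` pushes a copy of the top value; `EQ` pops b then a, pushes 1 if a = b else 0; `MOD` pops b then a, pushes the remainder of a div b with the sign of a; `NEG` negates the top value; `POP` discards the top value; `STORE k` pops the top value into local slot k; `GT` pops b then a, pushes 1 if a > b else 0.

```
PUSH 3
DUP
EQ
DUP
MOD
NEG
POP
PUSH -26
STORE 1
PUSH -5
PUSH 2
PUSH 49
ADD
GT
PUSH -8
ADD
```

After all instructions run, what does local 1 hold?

-26

PUSH 3   → 3
DUP      → 3 3
EQ       → 1
DUP      → 1 1
MOD      → 0
NEG      → 0
POP      → (empty)
PUSH -26 → -26
STORE 1  → (empty)
PUSH -5  → -5
PUSH 2   → -5 2
PUSH 49  → -5 2 49
ADD      → -5 51
GT       → 0
PUSH -8  → 0 -8
ADD      → -8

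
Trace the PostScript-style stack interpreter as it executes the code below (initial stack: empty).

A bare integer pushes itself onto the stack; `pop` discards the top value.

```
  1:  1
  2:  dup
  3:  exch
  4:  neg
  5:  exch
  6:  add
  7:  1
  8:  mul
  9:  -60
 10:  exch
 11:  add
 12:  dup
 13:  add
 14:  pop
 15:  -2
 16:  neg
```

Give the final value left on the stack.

1    : 1
dup  : 1 1
exch : 1 1
neg  : 1 -1
exch : -1 1
add  : 0
1    : 0 1
mul  : 0
-60  : 0 -60
exch : -60 0
add  : -60
dup  : -60 -60
add  : -120
pop  : (empty)
-2   : -2
neg  : 2

2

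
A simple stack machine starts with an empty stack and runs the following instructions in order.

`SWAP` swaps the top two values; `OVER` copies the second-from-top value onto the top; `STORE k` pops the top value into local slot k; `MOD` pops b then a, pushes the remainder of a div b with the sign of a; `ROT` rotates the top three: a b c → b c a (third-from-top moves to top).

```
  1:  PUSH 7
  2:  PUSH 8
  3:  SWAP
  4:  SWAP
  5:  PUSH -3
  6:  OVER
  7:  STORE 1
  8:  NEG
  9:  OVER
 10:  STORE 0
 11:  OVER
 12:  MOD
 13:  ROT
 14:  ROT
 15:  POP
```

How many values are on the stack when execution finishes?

2

PUSH 7  → [7]
PUSH 8  → [7, 8]
SWAP    → [8, 7]
SWAP    → [7, 8]
PUSH -3 → [7, 8, -3]
OVER    → [7, 8, -3, 8]
STORE 1 → [7, 8, -3]
NEG     → [7, 8, 3]
OVER    → [7, 8, 3, 8]
STORE 0 → [7, 8, 3]
OVER    → [7, 8, 3, 8]
MOD     → [7, 8, 3]
ROT     → [8, 3, 7]
ROT     → [3, 7, 8]
POP     → [3, 7]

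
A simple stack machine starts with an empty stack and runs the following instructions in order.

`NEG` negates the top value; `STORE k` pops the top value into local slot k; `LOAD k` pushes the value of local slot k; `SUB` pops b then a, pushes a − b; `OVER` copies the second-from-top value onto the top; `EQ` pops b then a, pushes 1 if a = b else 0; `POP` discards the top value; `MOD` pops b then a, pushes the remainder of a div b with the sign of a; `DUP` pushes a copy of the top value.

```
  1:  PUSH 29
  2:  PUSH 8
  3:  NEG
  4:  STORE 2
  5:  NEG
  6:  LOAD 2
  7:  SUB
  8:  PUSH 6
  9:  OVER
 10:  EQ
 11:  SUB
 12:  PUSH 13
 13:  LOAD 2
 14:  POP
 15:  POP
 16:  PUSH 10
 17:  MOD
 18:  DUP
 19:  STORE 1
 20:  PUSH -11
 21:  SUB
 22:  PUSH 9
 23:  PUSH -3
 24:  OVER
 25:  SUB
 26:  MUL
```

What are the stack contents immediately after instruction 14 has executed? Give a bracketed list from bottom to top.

[-21, 13]

PUSH 29 → 29
PUSH 8  → 29 8
NEG     → 29 -8
STORE 2 → 29
NEG     → -29
LOAD 2  → -29 -8
SUB     → -21
PUSH 6  → -21 6
OVER    → -21 6 -21
EQ      → -21 0
SUB     → -21
PUSH 13 → -21 13
LOAD 2  → -21 13 -8
POP     → -21 13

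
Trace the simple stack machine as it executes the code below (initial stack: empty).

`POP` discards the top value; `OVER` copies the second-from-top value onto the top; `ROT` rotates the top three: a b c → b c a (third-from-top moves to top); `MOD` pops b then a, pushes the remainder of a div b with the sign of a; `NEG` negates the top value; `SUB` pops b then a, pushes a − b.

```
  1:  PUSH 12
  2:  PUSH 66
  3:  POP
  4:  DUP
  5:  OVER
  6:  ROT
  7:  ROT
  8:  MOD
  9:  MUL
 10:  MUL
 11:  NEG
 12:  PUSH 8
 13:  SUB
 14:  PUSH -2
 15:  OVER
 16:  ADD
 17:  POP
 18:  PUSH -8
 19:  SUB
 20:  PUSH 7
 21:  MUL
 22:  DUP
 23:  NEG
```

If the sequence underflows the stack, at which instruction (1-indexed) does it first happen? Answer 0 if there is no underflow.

PUSH 12 -> [12]
PUSH 66 -> [12, 66]
POP     -> [12]
DUP     -> [12, 12]
OVER    -> [12, 12, 12]
ROT     -> [12, 12, 12]
ROT     -> [12, 12, 12]
MOD     -> [12, 0]
MUL     -> [0]
MUL  — needs 2 operands, stack has 1 → underflow

10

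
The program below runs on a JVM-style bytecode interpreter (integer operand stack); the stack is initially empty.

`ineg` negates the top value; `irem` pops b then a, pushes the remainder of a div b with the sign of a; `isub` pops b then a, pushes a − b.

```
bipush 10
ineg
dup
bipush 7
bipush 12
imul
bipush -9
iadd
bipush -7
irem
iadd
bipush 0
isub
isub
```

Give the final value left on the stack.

-5

bipush 10 : [10]
ineg      : [-10]
dup       : [-10, -10]
bipush 7  : [-10, -10, 7]
bipush 12 : [-10, -10, 7, 12]
imul      : [-10, -10, 84]
bipush -9 : [-10, -10, 84, -9]
iadd      : [-10, -10, 75]
bipush -7 : [-10, -10, 75, -7]
irem      : [-10, -10, 5]
iadd      : [-10, -5]
bipush 0  : [-10, -5, 0]
isub      : [-10, -5]
isub      : [-5]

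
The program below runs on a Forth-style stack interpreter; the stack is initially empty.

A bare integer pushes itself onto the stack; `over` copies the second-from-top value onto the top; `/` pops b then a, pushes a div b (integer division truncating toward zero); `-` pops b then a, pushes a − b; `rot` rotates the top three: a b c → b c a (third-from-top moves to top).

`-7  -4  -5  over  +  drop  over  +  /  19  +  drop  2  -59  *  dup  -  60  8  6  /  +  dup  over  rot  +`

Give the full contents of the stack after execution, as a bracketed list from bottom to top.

[0, 61, 122]

-7    [-7]
-4    [-7, -4]
-5    [-7, -4, -5]
over  [-7, -4, -5, -4]
+     [-7, -4, -9]
drop  [-7, -4]
over  [-7, -4, -7]
+     [-7, -11]
/     [0]
19    [0, 19]
+     [19]
drop  []
2     [2]
-59   [2, -59]
*     [-118]
dup   [-118, -118]
-     [0]
60    [0, 60]
8     [0, 60, 8]
6     [0, 60, 8, 6]
/     [0, 60, 1]
+     [0, 61]
dup   [0, 61, 61]
over  [0, 61, 61, 61]
rot   [0, 61, 61, 61]
+     [0, 61, 122]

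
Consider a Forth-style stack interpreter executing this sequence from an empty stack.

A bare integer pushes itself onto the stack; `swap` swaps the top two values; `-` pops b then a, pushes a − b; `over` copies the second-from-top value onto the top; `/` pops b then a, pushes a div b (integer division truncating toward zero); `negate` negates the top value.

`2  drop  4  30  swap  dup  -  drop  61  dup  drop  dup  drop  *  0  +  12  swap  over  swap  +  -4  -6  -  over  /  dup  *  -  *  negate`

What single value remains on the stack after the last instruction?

2       [2]
drop    []
4       [4]
30      [4, 30]
swap    [30, 4]
dup     [30, 4, 4]
-       [30, 0]
drop    [30]
61      [30, 61]
dup     [30, 61, 61]
drop    [30, 61]
dup     [30, 61, 61]
drop    [30, 61]
*       [1830]
0       [1830, 0]
+       [1830]
12      [1830, 12]
swap    [12, 1830]
over    [12, 1830, 12]
swap    [12, 12, 1830]
+       [12, 1842]
-4      [12, 1842, -4]
-6      [12, 1842, -4, -6]
-       [12, 1842, 2]
over    [12, 1842, 2, 1842]
/       [12, 1842, 0]
dup     [12, 1842, 0, 0]
*       [12, 1842, 0]
-       [12, 1842]
*       [22104]
negate  [-22104]

-22104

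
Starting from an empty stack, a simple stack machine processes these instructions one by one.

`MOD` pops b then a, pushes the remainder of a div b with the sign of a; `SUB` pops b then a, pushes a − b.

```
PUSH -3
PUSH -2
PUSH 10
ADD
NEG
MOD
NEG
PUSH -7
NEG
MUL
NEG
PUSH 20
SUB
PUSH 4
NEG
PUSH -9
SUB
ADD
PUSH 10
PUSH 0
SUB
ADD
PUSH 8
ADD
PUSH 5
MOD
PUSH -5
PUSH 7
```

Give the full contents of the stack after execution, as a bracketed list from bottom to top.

[-3, -5, 7]

PUSH -3  -3
PUSH -2  -3 -2
PUSH 10  -3 -2 10
ADD      -3 8
NEG      -3 -8
MOD      -3
NEG      3
PUSH -7  3 -7
NEG      3 7
MUL      21
NEG      -21
PUSH 20  -21 20
SUB      -41
PUSH 4   -41 4
NEG      -41 -4
PUSH -9  -41 -4 -9
SUB      -41 5
ADD      -36
PUSH 10  -36 10
PUSH 0   -36 10 0
SUB      -36 10
ADD      -26
PUSH 8   -26 8
ADD      -18
PUSH 5   -18 5
MOD      -3
PUSH -5  -3 -5
PUSH 7   -3 -5 7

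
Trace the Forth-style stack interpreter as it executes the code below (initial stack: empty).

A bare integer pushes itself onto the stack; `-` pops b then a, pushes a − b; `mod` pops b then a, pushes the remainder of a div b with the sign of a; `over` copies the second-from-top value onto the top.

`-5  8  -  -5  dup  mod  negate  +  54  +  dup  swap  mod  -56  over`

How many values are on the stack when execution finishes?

3

-5     -> [-5]
8      -> [-5, 8]
-      -> [-13]
-5     -> [-13, -5]
dup    -> [-13, -5, -5]
mod    -> [-13, 0]
negate -> [-13, 0]
+      -> [-13]
54     -> [-13, 54]
+      -> [41]
dup    -> [41, 41]
swap   -> [41, 41]
mod    -> [0]
-56    -> [0, -56]
over   -> [0, -56, 0]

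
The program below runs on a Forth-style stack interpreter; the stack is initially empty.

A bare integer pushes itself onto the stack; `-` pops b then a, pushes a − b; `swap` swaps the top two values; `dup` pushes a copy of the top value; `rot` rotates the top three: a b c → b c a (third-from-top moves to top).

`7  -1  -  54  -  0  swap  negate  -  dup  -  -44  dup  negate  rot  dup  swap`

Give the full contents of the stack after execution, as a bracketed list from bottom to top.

7       [7]
-1      [7, -1]
-       [8]
54      [8, 54]
-       [-46]
0       [-46, 0]
swap    [0, -46]
negate  [0, 46]
-       [-46]
dup     [-46, -46]
-       [0]
-44     [0, -44]
dup     [0, -44, -44]
negate  [0, -44, 44]
rot     [-44, 44, 0]
dup     [-44, 44, 0, 0]
swap    [-44, 44, 0, 0]

[-44, 44, 0, 0]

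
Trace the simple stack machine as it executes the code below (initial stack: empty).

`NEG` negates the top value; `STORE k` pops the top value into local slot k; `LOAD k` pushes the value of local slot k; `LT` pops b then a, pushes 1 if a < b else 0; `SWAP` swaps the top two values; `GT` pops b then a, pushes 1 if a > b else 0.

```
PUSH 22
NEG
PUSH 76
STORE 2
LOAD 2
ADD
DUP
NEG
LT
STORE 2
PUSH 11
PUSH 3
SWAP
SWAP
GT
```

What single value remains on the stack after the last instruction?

PUSH 22  [22]
NEG      [-22]
PUSH 76  [-22, 76]
STORE 2  [-22]
LOAD 2   [-22, 76]
ADD      [54]
DUP      [54, 54]
NEG      [54, -54]
LT       [0]
STORE 2  []
PUSH 11  [11]
PUSH 3   [11, 3]
SWAP     [3, 11]
SWAP     [11, 3]
GT       [1]

1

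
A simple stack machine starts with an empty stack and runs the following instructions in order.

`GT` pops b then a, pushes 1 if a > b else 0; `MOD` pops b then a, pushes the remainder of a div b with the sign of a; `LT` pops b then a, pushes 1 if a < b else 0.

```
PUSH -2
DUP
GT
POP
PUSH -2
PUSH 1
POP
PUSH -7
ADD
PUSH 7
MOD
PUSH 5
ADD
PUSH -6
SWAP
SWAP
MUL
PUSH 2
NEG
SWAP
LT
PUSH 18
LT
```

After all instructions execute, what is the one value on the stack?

1

PUSH -2 → [-2]
DUP     → [-2, -2]
GT      → [0]
POP     → []
PUSH -2 → [-2]
PUSH 1  → [-2, 1]
POP     → [-2]
PUSH -7 → [-2, -7]
ADD     → [-9]
PUSH 7  → [-9, 7]
MOD     → [-2]
PUSH 5  → [-2, 5]
ADD     → [3]
PUSH -6 → [3, -6]
SWAP    → [-6, 3]
SWAP    → [3, -6]
MUL     → [-18]
PUSH 2  → [-18, 2]
NEG     → [-18, -2]
SWAP    → [-2, -18]
LT      → [0]
PUSH 18 → [0, 18]
LT      → [1]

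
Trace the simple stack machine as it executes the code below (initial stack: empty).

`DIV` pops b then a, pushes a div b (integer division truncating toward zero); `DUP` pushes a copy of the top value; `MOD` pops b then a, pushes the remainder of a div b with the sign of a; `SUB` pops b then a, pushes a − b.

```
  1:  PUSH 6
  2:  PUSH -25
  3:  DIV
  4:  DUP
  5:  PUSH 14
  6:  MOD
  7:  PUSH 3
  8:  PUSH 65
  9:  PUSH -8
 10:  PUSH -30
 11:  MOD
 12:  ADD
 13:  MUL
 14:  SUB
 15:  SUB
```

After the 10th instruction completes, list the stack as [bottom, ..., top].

[0, 0, 3, 65, -8, -30]

PUSH 6    6
PUSH -25  6 -25
DIV       0
DUP       0 0
PUSH 14   0 0 14
MOD       0 0
PUSH 3    0 0 3
PUSH 65   0 0 3 65
PUSH -8   0 0 3 65 -8
PUSH -30  0 0 3 65 -8 -30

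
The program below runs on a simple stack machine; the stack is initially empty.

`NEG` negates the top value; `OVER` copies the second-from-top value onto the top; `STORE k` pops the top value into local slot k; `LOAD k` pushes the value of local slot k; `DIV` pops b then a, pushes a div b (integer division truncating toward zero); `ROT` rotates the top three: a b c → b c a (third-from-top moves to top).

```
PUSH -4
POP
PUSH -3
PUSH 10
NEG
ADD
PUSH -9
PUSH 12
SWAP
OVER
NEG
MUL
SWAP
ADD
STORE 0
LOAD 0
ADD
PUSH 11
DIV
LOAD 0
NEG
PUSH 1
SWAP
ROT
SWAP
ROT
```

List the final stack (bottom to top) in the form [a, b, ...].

[9, -120, 1]

PUSH -4  -4
POP      (empty)
PUSH -3  -3
PUSH 10  -3 10
NEG      -3 -10
ADD      -13
PUSH -9  -13 -9
PUSH 12  -13 -9 12
SWAP     -13 12 -9
OVER     -13 12 -9 12
NEG      -13 12 -9 -12
MUL      -13 12 108
SWAP     -13 108 12
ADD      -13 120
STORE 0  -13
LOAD 0   -13 120
ADD      107
PUSH 11  107 11
DIV      9
LOAD 0   9 120
NEG      9 -120
PUSH 1   9 -120 1
SWAP     9 1 -120
ROT      1 -120 9
SWAP     1 9 -120
ROT      9 -120 1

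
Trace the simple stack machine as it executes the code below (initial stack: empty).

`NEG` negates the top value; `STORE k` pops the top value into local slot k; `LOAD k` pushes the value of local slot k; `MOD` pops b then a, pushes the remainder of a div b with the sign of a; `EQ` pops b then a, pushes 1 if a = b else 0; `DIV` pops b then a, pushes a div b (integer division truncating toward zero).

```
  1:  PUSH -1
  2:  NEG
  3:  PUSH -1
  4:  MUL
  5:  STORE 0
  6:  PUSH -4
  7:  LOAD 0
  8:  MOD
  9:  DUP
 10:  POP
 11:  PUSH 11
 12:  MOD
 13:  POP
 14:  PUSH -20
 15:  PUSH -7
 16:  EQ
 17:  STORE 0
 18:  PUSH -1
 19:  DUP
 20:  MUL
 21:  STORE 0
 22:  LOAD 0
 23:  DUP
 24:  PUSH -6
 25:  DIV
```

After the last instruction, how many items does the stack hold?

PUSH -1  → [-1]
NEG      → [1]
PUSH -1  → [1, -1]
MUL      → [-1]
STORE 0  → []
PUSH -4  → [-4]
LOAD 0   → [-4, -1]
MOD      → [0]
DUP      → [0, 0]
POP      → [0]
PUSH 11  → [0, 11]
MOD      → [0]
POP      → []
PUSH -20 → [-20]
PUSH -7  → [-20, -7]
EQ       → [0]
STORE 0  → []
PUSH -1  → [-1]
DUP      → [-1, -1]
MUL      → [1]
STORE 0  → []
LOAD 0   → [1]
DUP      → [1, 1]
PUSH -6  → [1, 1, -6]
DIV      → [1, 0]

2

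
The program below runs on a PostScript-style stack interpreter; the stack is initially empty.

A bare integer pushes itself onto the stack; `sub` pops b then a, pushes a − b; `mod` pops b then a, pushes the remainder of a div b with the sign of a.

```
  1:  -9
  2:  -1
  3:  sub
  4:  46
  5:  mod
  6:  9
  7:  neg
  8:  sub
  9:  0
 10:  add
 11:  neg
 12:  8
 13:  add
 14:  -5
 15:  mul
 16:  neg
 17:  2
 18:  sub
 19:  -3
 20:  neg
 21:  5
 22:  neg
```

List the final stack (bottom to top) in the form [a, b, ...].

-9  → [-9]
-1  → [-9, -1]
sub → [-8]
46  → [-8, 46]
mod → [-8]
9   → [-8, 9]
neg → [-8, -9]
sub → [1]
0   → [1, 0]
add → [1]
neg → [-1]
8   → [-1, 8]
add → [7]
-5  → [7, -5]
mul → [-35]
neg → [35]
2   → [35, 2]
sub → [33]
-3  → [33, -3]
neg → [33, 3]
5   → [33, 3, 5]
neg → [33, 3, -5]

[33, 3, -5]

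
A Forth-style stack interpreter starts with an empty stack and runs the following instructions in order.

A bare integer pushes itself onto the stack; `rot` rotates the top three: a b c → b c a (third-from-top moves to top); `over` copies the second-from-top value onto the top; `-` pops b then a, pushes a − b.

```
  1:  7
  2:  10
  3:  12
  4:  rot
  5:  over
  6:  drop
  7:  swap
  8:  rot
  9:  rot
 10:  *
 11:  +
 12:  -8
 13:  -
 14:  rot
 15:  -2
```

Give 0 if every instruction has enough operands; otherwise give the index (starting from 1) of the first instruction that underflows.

7    : 7
10   : 7 10
12   : 7 10 12
rot  : 10 12 7
over : 10 12 7 12
drop : 10 12 7
swap : 10 7 12
rot  : 7 12 10
rot  : 12 10 7
*    : 12 70
+    : 82
-8   : 82 -8
-    : 90
rot  — needs 3 operands, stack has 1 → underflow

14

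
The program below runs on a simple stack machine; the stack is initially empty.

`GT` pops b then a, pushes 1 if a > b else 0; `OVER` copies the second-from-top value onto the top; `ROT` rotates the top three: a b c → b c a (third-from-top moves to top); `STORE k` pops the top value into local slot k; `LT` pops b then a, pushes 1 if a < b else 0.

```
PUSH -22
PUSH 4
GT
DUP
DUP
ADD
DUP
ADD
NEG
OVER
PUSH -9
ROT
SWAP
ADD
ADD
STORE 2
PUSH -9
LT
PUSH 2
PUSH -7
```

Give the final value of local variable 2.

-9

PUSH -22 : -22
PUSH 4   : -22 4
GT       : 0
DUP      : 0 0
DUP      : 0 0 0
ADD      : 0 0
DUP      : 0 0 0
ADD      : 0 0
NEG      : 0 0
OVER     : 0 0 0
PUSH -9  : 0 0 0 -9
ROT      : 0 0 -9 0
SWAP     : 0 0 0 -9
ADD      : 0 0 -9
ADD      : 0 -9
STORE 2  : 0
PUSH -9  : 0 -9
LT       : 0
PUSH 2   : 0 2
PUSH -7  : 0 2 -7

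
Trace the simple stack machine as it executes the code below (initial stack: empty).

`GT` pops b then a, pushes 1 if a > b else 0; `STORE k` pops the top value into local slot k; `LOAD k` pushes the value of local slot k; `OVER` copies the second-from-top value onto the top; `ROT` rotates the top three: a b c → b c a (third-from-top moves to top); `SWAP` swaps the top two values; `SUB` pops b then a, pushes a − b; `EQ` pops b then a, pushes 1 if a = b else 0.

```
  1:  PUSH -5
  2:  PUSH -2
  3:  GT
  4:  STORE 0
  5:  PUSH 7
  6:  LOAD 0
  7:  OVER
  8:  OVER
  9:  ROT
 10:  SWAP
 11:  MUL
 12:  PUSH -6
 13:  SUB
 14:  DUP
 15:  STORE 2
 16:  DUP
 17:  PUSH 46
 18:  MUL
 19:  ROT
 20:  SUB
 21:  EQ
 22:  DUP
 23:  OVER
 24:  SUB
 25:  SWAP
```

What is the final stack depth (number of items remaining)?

3

PUSH -5  [-5]
PUSH -2  [-5, -2]
GT       [0]
STORE 0  []
PUSH 7   [7]
LOAD 0   [7, 0]
OVER     [7, 0, 7]
OVER     [7, 0, 7, 0]
ROT      [7, 7, 0, 0]
SWAP     [7, 7, 0, 0]
MUL      [7, 7, 0]
PUSH -6  [7, 7, 0, -6]
SUB      [7, 7, 6]
DUP      [7, 7, 6, 6]
STORE 2  [7, 7, 6]
DUP      [7, 7, 6, 6]
PUSH 46  [7, 7, 6, 6, 46]
MUL      [7, 7, 6, 276]
ROT      [7, 6, 276, 7]
SUB      [7, 6, 269]
EQ       [7, 0]
DUP      [7, 0, 0]
OVER     [7, 0, 0, 0]
SUB      [7, 0, 0]
SWAP     [7, 0, 0]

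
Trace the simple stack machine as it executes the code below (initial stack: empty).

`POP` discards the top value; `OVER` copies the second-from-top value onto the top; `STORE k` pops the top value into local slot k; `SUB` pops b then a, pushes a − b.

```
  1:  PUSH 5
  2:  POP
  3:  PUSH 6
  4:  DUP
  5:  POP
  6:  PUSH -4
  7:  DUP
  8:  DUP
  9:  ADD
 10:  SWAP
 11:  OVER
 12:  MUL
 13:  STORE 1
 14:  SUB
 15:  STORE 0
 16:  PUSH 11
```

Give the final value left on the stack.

PUSH 5   [5]
POP      []
PUSH 6   [6]
DUP      [6, 6]
POP      [6]
PUSH -4  [6, -4]
DUP      [6, -4, -4]
DUP      [6, -4, -4, -4]
ADD      [6, -4, -8]
SWAP     [6, -8, -4]
OVER     [6, -8, -4, -8]
MUL      [6, -8, 32]
STORE 1  [6, -8]
SUB      [14]
STORE 0  []
PUSH 11  [11]

11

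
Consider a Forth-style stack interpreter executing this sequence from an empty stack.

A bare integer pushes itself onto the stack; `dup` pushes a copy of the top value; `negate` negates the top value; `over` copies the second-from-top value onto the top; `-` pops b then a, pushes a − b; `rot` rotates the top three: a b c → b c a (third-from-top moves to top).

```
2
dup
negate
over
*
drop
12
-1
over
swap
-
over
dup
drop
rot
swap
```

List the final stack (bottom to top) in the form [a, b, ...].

[2, 13, 12, 12]

2      → 2
dup    → 2 2
negate → 2 -2
over   → 2 -2 2
*      → 2 -4
drop   → 2
12     → 2 12
-1     → 2 12 -1
over   → 2 12 -1 12
swap   → 2 12 12 -1
-      → 2 12 13
over   → 2 12 13 12
dup    → 2 12 13 12 12
drop   → 2 12 13 12
rot    → 2 13 12 12
swap   → 2 13 12 12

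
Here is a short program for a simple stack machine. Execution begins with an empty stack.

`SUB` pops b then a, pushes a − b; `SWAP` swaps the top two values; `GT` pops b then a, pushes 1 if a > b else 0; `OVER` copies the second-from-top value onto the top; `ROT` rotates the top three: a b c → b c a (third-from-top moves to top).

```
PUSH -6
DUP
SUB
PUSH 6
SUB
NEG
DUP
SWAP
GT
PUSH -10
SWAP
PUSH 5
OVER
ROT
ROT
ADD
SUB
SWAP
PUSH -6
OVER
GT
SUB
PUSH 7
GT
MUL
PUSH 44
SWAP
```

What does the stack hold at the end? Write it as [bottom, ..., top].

PUSH -6  → -6
DUP      → -6 -6
SUB      → 0
PUSH 6   → 0 6
SUB      → -6
NEG      → 6
DUP      → 6 6
SWAP     → 6 6
GT       → 0
PUSH -10 → 0 -10
SWAP     → -10 0
PUSH 5   → -10 0 5
OVER     → -10 0 5 0
ROT      → -10 5 0 0
ROT      → -10 0 0 5
ADD      → -10 0 5
SUB      → -10 -5
SWAP     → -5 -10
PUSH -6  → -5 -10 -6
OVER     → -5 -10 -6 -10
GT       → -5 -10 1
SUB      → -5 -11
PUSH 7   → -5 -11 7
GT       → -5 0
MUL      → 0
PUSH 44  → 0 44
SWAP     → 44 0

[44, 0]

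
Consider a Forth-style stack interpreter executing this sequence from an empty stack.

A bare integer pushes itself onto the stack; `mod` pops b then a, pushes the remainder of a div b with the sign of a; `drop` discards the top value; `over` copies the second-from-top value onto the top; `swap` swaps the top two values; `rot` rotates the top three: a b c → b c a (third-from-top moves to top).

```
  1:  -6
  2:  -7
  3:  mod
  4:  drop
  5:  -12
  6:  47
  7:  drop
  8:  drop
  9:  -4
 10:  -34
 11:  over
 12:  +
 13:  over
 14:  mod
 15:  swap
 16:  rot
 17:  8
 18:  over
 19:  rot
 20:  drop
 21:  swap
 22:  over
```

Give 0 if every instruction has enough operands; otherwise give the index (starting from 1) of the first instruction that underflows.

-6   : [-6]
-7   : [-6, -7]
mod  : [-6]
drop : []
-12  : [-12]
47   : [-12, 47]
drop : [-12]
drop : []
-4   : [-4]
-34  : [-4, -34]
over : [-4, -34, -4]
+    : [-4, -38]
over : [-4, -38, -4]
mod  : [-4, -2]
swap : [-2, -4]
rot  — needs 3 operands, stack has 2 → underflow

16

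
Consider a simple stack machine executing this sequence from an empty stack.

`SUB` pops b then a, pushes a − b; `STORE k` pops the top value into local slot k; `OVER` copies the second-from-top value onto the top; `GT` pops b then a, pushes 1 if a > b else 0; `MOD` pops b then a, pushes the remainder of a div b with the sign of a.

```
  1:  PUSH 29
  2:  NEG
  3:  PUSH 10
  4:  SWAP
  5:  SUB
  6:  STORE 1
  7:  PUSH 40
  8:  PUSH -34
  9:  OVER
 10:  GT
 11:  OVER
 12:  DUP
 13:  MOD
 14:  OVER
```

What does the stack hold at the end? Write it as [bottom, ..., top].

PUSH 29   29
NEG       -29
PUSH 10   -29 10
SWAP      10 -29
SUB       39
STORE 1   (empty)
PUSH 40   40
PUSH -34  40 -34
OVER      40 -34 40
GT        40 0
OVER      40 0 40
DUP       40 0 40 40
MOD       40 0 0
OVER      40 0 0 0

[40, 0, 0, 0]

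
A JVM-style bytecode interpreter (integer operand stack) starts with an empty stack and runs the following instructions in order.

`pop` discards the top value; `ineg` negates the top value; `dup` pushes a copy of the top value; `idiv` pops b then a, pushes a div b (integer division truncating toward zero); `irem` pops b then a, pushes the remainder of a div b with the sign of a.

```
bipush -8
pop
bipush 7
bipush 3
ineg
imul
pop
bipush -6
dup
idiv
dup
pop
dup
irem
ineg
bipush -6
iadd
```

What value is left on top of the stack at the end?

bipush -8 → -8
pop       → (empty)
bipush 7  → 7
bipush 3  → 7 3
ineg      → 7 -3
imul      → -21
pop       → (empty)
bipush -6 → -6
dup       → -6 -6
idiv      → 1
dup       → 1 1
pop       → 1
dup       → 1 1
irem      → 0
ineg      → 0
bipush -6 → 0 -6
iadd      → -6

-6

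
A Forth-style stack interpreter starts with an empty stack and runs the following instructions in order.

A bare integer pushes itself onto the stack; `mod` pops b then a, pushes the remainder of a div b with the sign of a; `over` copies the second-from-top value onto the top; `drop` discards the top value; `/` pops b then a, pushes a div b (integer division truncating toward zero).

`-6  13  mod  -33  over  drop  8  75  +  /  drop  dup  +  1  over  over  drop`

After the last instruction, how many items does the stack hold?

3

-6   : -6
13   : -6 13
mod  : -6
-33  : -6 -33
over : -6 -33 -6
drop : -6 -33
8    : -6 -33 8
75   : -6 -33 8 75
+    : -6 -33 83
/    : -6 0
drop : -6
dup  : -6 -6
+    : -12
1    : -12 1
over : -12 1 -12
over : -12 1 -12 1
drop : -12 1 -12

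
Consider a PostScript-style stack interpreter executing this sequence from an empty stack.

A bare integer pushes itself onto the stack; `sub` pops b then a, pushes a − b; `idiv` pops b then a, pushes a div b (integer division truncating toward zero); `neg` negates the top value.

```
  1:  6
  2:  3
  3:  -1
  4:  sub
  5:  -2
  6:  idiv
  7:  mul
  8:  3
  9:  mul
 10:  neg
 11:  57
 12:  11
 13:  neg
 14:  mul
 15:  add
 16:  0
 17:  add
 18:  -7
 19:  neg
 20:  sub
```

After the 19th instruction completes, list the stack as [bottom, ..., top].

6    → [6]
3    → [6, 3]
-1   → [6, 3, -1]
sub  → [6, 4]
-2   → [6, 4, -2]
idiv → [6, -2]
mul  → [-12]
3    → [-12, 3]
mul  → [-36]
neg  → [36]
57   → [36, 57]
11   → [36, 57, 11]
neg  → [36, 57, -11]
mul  → [36, -627]
add  → [-591]
0    → [-591, 0]
add  → [-591]
-7   → [-591, -7]
neg  → [-591, 7]

[-591, 7]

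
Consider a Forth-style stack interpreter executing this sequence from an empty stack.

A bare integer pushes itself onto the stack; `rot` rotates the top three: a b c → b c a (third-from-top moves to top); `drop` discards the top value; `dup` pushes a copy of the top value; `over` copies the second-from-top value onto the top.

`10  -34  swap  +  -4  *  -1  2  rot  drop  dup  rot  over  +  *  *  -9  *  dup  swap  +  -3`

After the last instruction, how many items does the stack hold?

10   : 10
-34  : 10 -34
swap : -34 10
+    : -24
-4   : -24 -4
*    : 96
-1   : 96 -1
2    : 96 -1 2
rot  : -1 2 96
drop : -1 2
dup  : -1 2 2
rot  : 2 2 -1
over : 2 2 -1 2
+    : 2 2 1
*    : 2 2
*    : 4
-9   : 4 -9
*    : -36
dup  : -36 -36
swap : -36 -36
+    : -72
-3   : -72 -3

2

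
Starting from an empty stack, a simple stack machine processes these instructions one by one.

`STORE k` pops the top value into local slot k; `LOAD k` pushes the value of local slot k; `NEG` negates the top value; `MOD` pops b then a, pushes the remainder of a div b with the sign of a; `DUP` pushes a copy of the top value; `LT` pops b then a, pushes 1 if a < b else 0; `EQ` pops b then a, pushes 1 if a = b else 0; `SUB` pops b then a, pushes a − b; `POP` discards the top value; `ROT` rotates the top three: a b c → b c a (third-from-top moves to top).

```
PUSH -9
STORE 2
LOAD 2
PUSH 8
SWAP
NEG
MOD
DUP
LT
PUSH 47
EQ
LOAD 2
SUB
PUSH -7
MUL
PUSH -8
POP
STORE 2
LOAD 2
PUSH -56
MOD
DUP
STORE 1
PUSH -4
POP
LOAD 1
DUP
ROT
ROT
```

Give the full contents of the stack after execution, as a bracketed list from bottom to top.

PUSH -9   -9
STORE 2   (empty)
LOAD 2    -9
PUSH 8    -9 8
SWAP      8 -9
NEG       8 9
MOD       8
DUP       8 8
LT        0
PUSH 47   0 47
EQ        0
LOAD 2    0 -9
SUB       9
PUSH -7   9 -7
MUL       -63
PUSH -8   -63 -8
POP       -63
STORE 2   (empty)
LOAD 2    -63
PUSH -56  -63 -56
MOD       -7
DUP       -7 -7
STORE 1   -7
PUSH -4   -7 -4
POP       -7
LOAD 1    -7 -7
DUP       -7 -7 -7
ROT       -7 -7 -7
ROT       -7 -7 -7

[-7, -7, -7]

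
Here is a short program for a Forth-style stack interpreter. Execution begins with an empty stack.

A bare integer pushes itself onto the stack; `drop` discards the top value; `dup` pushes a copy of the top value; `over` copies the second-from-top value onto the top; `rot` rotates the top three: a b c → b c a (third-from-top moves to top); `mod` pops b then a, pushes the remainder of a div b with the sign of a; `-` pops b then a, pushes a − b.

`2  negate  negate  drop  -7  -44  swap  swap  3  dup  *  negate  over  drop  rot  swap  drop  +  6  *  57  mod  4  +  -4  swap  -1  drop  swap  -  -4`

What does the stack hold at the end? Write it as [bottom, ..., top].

2       2
negate  -2
negate  2
drop    (empty)
-7      -7
-44     -7 -44
swap    -44 -7
swap    -7 -44
3       -7 -44 3
dup     -7 -44 3 3
*       -7 -44 9
negate  -7 -44 -9
over    -7 -44 -9 -44
drop    -7 -44 -9
rot     -44 -9 -7
swap    -44 -7 -9
drop    -44 -7
+       -51
6       -51 6
*       -306
57      -306 57
mod     -21
4       -21 4
+       -17
-4      -17 -4
swap    -4 -17
-1      -4 -17 -1
drop    -4 -17
swap    -17 -4
-       -13
-4      -13 -4

[-13, -4]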